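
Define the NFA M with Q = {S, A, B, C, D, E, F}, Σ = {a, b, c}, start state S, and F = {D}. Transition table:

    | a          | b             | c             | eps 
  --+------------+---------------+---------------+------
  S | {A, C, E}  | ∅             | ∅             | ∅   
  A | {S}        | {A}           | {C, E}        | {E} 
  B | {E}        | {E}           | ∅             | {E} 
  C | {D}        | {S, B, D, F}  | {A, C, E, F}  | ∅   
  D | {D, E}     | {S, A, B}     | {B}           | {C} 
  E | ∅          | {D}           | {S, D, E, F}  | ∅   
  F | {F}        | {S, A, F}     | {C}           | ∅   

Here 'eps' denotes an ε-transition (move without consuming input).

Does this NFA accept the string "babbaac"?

Start in {S}.
Read 'b': S→∅; now ∅.
The set is empty and remains empty for the remaining 6 symbols.
The final set ∅ contains no accepting state.

No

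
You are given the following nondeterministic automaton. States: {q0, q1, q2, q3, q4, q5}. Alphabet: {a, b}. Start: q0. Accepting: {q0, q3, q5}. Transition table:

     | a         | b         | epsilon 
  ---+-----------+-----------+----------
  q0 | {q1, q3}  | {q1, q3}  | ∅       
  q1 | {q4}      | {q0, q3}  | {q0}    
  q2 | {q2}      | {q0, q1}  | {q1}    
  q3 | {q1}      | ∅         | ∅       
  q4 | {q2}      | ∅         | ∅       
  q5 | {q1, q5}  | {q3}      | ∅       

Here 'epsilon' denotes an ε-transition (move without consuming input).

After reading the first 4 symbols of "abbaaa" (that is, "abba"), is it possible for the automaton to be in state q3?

Start in {q0}.
Read 'a': {q0} → {q0, q1, q3}.
Read 'b': {q0, q1, q3} → {q0, q1, q3}.
Read 'b': {q0, q1, q3} → {q0, q1, q3}.
Read 'a': {q0, q1, q3} → {q0, q1, q3, q4}.
State q3 is in {q0, q1, q3, q4}.

Yes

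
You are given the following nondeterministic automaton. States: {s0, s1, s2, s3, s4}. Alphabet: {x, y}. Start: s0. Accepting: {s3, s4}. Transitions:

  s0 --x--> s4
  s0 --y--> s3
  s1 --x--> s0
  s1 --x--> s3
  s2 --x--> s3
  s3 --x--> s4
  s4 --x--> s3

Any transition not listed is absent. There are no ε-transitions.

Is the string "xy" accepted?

Start in {s0}.
Read 'x': s0→{s4}; now {s4}.
Read 'y': s4→∅; now ∅.
The final set ∅ contains no accepting state.

No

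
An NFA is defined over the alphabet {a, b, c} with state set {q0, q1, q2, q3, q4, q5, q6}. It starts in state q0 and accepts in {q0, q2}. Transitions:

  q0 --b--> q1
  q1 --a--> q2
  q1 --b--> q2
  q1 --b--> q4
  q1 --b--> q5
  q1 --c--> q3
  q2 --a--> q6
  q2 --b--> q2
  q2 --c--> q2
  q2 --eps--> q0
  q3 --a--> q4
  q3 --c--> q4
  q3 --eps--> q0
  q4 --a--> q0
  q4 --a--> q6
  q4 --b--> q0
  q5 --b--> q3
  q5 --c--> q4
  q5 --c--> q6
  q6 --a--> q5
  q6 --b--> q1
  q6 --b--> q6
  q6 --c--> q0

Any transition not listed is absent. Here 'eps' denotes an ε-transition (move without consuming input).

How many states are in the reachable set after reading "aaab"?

Start in {q0}.
Read 'a': q0→∅; now ∅.
The set is empty and remains empty for the remaining 3 symbols.
That set has 0 states.

0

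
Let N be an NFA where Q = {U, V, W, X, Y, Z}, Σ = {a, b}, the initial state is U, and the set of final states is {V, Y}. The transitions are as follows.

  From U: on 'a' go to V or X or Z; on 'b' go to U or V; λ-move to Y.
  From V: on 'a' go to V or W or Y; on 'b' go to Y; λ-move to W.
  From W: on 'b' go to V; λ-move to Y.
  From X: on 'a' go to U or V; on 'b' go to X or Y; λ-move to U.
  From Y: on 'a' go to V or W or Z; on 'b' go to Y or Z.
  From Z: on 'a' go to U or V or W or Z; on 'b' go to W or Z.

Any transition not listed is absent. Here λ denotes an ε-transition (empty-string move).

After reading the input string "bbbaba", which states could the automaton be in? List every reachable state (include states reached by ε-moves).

Start: ε-closure({U}) = {U, Y}.
Read 'b': U→{U, V}, Y→{Y, Z}; union {U, V, Y, Z}; ε-closure = {U, V, W, Y, Z}.
Read 'b': U→{U, V}, V→{Y}, W→{V}, Y→{Y, Z}, Z→{W, Z}; now {U, V, W, Y, Z}.
Read 'b': U→{U, V}, V→{Y}, W→{V}, Y→{Y, Z}, Z→{W, Z}; now {U, V, W, Y, Z}.
Read 'a': U→{V, X, Z}, V→{V, W, Y}, W→∅, Y→{V, W, Z}, Z→{U, V, W, Z}; now {U, V, W, X, Y, Z}.
Read 'b': U→{U, V}, V→{Y}, W→{V}, X→{X, Y}, Y→{Y, Z}, Z→{W, Z}; now {U, V, W, X, Y, Z}.
Read 'a': U→{V, X, Z}, V→{V, W, Y}, W→∅, X→{U, V}, Y→{V, W, Z}, Z→{U, V, W, Z}; now {U, V, W, X, Y, Z}.

{U, V, W, X, Y, Z}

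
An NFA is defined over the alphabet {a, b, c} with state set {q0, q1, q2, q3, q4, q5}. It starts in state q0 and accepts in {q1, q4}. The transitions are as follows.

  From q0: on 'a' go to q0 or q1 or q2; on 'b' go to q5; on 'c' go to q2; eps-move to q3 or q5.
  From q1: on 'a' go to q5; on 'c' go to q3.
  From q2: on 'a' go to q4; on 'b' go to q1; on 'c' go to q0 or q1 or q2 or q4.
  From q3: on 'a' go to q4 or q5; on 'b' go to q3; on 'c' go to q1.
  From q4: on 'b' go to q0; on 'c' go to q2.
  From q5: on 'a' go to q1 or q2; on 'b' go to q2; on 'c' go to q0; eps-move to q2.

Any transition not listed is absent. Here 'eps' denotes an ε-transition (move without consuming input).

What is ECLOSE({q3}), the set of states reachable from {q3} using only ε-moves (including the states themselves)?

Begin with {q3}.
No ε-moves leave this set, so the closure equals the set itself.

{q3}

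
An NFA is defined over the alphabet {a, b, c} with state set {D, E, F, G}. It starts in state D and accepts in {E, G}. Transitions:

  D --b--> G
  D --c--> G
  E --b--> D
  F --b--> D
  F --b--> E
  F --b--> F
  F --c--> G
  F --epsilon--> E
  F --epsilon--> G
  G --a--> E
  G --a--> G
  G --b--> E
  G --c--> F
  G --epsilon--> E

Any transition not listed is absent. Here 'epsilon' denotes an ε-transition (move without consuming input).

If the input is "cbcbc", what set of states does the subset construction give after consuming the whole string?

Start in {D}.
Read 'c': {D} → {E, G}.
Read 'b': {E, G} → {D, E}.
Read 'c': {D, E} → {E, G}.
Read 'b': {E, G} → {D, E}.
Read 'c': {D, E} → {E, G}.

{E, G}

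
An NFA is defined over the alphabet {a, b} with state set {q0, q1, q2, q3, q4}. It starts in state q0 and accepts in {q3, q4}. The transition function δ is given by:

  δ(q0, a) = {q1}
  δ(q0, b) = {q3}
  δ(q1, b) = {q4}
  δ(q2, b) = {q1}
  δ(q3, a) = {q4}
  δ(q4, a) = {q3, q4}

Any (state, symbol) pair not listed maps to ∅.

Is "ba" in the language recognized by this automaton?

Yes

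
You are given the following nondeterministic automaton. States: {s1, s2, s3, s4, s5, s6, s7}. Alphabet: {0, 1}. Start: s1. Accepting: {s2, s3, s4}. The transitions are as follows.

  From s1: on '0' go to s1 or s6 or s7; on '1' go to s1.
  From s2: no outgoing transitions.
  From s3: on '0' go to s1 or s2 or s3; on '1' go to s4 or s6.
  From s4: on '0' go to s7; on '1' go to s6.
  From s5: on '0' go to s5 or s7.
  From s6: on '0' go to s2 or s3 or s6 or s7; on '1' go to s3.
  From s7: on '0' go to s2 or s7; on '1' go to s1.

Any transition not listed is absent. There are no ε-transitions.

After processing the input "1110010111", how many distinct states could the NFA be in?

4

Start in {s1}.
Read '1': s1→{s1}; now {s1}.
Read '1': s1→{s1}; now {s1}.
Read '1': s1→{s1}; now {s1}.
Read '0': s1→{s1, s6, s7}; now {s1, s6, s7}.
Read '0': s1→{s1, s6, s7}, s6→{s2, s3, s6, s7}, s7→{s2, s7}; now {s1, s2, s3, s6, s7}.
Read '1': s1→{s1}, s2→∅, s3→{s4, s6}, s6→{s3}, s7→{s1}; now {s1, s3, s4, s6}.
Read '0': s1→{s1, s6, s7}, s3→{s1, s2, s3}, s4→{s7}, s6→{s2, s3, s6, s7}; now {s1, s2, s3, s6, s7}.
Read '1': s1→{s1}, s2→∅, s3→{s4, s6}, s6→{s3}, s7→{s1}; now {s1, s3, s4, s6}.
Read '1': s1→{s1}, s3→{s4, s6}, s4→{s6}, s6→{s3}; now {s1, s3, s4, s6}.
Read '1': s1→{s1}, s3→{s4, s6}, s4→{s6}, s6→{s3}; now {s1, s3, s4, s6}.
That set has 4 states.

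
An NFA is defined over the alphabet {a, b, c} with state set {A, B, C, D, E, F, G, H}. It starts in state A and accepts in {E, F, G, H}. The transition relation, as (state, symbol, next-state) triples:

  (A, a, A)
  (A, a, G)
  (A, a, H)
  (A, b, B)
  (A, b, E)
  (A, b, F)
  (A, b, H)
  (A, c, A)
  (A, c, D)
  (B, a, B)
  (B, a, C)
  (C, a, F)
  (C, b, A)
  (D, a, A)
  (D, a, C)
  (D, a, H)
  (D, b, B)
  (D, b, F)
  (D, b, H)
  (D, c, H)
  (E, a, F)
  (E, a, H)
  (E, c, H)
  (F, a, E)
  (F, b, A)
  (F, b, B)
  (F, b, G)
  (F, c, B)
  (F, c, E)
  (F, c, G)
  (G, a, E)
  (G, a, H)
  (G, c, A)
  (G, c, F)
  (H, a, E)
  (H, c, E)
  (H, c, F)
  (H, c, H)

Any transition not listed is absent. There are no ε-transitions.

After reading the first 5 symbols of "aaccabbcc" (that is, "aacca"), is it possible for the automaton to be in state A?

Yes

Start in {A}.
Read 'a': {A} → {A, G, H}.
Read 'a': {A, G, H} → {A, E, G, H}.
Read 'c': {A, E, G, H} → {A, D, E, F, H}.
Read 'c': {A, D, E, F, H} → {A, B, D, E, F, G, H}.
Read 'a': {A, B, D, E, F, G, H} → {A, B, C, E, F, G, H}.
State A is in {A, B, C, E, F, G, H}.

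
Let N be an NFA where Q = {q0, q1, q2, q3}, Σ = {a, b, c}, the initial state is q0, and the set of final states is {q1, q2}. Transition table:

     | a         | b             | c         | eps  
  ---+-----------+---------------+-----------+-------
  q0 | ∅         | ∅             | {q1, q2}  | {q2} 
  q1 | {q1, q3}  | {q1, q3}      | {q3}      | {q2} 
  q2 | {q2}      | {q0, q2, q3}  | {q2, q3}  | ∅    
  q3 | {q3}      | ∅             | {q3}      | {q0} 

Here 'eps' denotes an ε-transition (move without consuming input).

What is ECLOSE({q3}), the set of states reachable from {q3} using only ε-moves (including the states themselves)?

{q0, q2, q3}

Begin with {q3}.
ε-move q3 → q0; add q0.
ε-move q0 → q2; add q2.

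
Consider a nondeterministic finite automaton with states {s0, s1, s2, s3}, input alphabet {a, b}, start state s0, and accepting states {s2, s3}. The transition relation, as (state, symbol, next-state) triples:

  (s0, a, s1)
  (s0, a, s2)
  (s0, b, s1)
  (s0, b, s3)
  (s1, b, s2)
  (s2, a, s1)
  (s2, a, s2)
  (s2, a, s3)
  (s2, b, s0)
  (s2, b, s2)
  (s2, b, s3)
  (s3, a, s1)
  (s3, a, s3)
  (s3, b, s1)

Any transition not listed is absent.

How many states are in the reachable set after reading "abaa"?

3

Start in {s0}.
Read 'a': {s0} → {s1, s2}.
Read 'b': {s1, s2} → {s0, s2, s3}.
Read 'a': {s0, s2, s3} → {s1, s2, s3}.
Read 'a': {s1, s2, s3} → {s1, s2, s3}.
That set has 3 states.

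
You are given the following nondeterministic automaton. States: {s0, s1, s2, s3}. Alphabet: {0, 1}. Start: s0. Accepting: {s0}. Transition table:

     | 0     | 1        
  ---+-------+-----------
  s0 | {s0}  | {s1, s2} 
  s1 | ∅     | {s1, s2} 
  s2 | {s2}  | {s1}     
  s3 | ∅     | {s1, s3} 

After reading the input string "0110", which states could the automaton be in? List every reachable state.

Start in {s0}.
Read '0': s0→{s0}; now {s0}.
Read '1': s0→{s1, s2}; now {s1, s2}.
Read '1': s1→{s1, s2}, s2→{s1}; now {s1, s2}.
Read '0': s1→∅, s2→{s2}; now {s2}.

{s2}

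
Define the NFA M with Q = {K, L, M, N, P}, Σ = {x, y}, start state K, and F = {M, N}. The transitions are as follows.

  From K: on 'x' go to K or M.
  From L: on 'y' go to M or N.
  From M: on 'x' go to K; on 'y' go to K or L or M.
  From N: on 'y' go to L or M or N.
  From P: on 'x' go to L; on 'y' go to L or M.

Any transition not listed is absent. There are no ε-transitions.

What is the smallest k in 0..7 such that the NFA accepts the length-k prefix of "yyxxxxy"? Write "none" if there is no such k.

none

Start in {K}.
Read 'y': {K} → ∅.
The set is empty and remains empty for the remaining 6 symbols.
No reachable set along the way intersects F.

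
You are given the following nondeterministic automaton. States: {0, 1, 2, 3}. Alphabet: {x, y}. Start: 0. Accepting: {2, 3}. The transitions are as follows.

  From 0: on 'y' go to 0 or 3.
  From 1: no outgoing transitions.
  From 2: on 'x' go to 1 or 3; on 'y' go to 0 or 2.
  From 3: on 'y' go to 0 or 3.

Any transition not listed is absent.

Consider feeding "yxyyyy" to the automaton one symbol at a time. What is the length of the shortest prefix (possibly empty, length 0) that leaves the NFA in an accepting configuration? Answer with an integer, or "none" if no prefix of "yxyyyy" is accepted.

1

Start in {0}.
Read 'y': {0} → {0, 3}.
None of the earlier sets intersect F, but {0, 3} does.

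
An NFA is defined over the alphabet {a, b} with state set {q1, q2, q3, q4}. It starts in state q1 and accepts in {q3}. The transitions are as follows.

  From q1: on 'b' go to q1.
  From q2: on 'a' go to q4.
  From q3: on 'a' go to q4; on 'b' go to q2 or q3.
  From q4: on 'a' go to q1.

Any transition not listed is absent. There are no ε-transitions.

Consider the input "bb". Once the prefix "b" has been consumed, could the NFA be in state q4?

No

Start in {q1}.
Read 'b': q1→{q1}; now {q1}.
State q4 is not in {q1}.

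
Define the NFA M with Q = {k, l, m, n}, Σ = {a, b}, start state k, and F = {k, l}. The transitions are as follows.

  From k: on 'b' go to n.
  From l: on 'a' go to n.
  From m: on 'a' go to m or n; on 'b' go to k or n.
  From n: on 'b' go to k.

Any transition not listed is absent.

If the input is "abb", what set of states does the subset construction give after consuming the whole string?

Start in {k}.
Read 'a': {k} → ∅.
The set is empty and remains empty for the remaining 2 symbols.

∅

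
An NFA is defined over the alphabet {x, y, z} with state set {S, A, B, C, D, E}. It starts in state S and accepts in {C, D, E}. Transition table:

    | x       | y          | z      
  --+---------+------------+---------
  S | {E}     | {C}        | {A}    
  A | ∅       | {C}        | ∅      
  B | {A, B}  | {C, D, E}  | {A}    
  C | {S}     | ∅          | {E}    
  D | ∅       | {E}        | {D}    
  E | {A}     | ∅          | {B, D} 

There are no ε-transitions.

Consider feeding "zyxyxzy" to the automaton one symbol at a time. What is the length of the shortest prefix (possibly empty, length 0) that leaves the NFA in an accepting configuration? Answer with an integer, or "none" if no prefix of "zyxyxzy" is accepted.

2

Start in {S}.
Read 'z': S→{A}; now {A}.
Read 'y': A→{C}; now {C}.
None of the earlier sets intersect F, but {C} does.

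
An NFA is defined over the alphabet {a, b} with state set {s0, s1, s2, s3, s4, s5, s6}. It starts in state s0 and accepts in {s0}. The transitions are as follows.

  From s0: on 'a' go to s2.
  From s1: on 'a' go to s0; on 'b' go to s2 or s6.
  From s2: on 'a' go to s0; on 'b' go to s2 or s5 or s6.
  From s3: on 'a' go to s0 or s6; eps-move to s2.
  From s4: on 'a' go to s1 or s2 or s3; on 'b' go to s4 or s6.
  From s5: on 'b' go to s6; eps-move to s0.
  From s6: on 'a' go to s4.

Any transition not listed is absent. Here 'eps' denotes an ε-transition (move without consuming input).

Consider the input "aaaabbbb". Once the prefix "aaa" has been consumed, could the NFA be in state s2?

Start in {s0}.
Read 'a': s0→{s2}; now {s2}.
Read 'a': s2→{s0}; now {s0}.
Read 'a': s0→{s2}; now {s2}.
State s2 is in {s2}.

Yes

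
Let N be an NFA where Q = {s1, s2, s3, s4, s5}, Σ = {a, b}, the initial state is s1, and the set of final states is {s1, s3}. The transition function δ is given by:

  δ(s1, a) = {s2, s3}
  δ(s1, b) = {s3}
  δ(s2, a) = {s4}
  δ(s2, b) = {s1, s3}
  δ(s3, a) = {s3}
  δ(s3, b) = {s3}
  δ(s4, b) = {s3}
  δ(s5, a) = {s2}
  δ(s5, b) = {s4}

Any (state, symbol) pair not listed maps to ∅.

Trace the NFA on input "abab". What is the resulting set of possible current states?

{s1, s3}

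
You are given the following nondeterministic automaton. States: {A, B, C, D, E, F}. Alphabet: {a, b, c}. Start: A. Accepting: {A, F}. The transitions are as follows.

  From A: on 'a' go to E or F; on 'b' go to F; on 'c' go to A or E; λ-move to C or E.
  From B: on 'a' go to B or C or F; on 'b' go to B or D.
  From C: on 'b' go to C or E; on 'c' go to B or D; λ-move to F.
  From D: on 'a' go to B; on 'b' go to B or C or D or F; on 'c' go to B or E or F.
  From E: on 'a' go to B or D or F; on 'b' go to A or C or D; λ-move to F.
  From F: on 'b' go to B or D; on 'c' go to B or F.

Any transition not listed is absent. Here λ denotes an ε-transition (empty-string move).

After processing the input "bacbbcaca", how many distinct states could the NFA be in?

4

Start: ε-closure({A}) = {A, C, E, F}.
Read 'b': A→{F}, C→{C, E}, E→{A, C, D}, F→{B, D}; now {A, B, C, D, E, F}.
Read 'a': A→{E, F}, B→{B, C, F}, C→∅, D→{B}, E→{B, D, F}, F→∅; now {B, C, D, E, F}.
Read 'c': B→∅, C→{B, D}, D→{B, E, F}, E→∅, F→{B, F}; now {B, D, E, F}.
Read 'b': B→{B, D}, D→{B, C, D, F}, E→{A, C, D}, F→{B, D}; union {A, B, C, D, F}; ε-closure = {A, B, C, D, E, F}.
Read 'b': A→{F}, B→{B, D}, C→{C, E}, D→{B, C, D, F}, E→{A, C, D}, F→{B, D}; now {A, B, C, D, E, F}.
Read 'c': A→{A, E}, B→∅, C→{B, D}, D→{B, E, F}, E→∅, F→{B, F}; union {A, B, D, E, F}; ε-closure = {A, B, C, D, E, F}.
Read 'a': A→{E, F}, B→{B, C, F}, C→∅, D→{B}, E→{B, D, F}, F→∅; now {B, C, D, E, F}.
Read 'c': B→∅, C→{B, D}, D→{B, E, F}, E→∅, F→{B, F}; now {B, D, E, F}.
Read 'a': B→{B, C, F}, D→{B}, E→{B, D, F}, F→∅; now {B, C, D, F}.
That set has 4 states.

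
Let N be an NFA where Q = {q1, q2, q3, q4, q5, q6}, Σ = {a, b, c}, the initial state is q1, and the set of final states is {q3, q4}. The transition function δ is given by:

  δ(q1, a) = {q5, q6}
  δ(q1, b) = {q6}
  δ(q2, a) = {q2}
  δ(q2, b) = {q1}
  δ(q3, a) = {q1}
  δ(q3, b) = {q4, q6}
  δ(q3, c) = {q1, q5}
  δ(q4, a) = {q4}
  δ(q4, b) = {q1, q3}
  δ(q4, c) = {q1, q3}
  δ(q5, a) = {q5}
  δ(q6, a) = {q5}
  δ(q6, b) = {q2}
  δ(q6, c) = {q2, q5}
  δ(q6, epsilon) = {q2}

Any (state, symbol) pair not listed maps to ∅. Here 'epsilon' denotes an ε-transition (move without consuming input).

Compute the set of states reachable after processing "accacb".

Start in {q1}.
Read 'a': q1→{q5, q6}; union {q5, q6}; ε-closure = {q2, q5, q6}.
Read 'c': q2→∅, q5→∅, q6→{q2, q5}; now {q2, q5}.
Read 'c': q2→∅, q5→∅; now ∅.
The set is empty and remains empty for the remaining 3 symbols.

∅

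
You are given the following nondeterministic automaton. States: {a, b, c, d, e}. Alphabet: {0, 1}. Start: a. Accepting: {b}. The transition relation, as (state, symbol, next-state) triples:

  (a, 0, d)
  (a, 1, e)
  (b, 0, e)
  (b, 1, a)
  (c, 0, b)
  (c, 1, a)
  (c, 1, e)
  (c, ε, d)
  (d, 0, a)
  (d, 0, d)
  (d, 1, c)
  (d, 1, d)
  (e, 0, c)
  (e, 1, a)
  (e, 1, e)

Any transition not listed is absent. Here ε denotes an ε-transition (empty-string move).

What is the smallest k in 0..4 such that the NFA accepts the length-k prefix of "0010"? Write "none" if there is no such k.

Start in {a}.
Read '0': a→{d}; now {d}.
Read '0': d→{a, d}; now {a, d}.
Read '1': a→{e}, d→{c, d}; now {c, d, e}.
Read '0': c→{b}, d→{a, d}, e→{c}; now {a, b, c, d}.
None of the earlier sets intersect F, but {a, b, c, d} does.

4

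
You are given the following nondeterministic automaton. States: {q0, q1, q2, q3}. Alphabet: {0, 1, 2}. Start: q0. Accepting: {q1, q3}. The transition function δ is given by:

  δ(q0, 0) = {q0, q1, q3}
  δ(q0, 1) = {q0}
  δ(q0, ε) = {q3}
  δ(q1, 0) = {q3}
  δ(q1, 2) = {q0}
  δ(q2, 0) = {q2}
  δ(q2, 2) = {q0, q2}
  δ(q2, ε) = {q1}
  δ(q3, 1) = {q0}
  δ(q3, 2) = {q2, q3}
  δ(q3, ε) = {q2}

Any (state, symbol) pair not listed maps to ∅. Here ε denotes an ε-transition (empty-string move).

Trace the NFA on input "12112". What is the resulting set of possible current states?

Start: ε-closure({q0}) = {q0, q1, q2, q3}.
Read '1': {q0, q1, q2, q3} → {q0, q1, q2, q3}.
Read '2': {q0, q1, q2, q3} → {q0, q1, q2, q3}.
Read '1': {q0, q1, q2, q3} → {q0, q1, q2, q3}.
Read '1': {q0, q1, q2, q3} → {q0, q1, q2, q3}.
Read '2': {q0, q1, q2, q3} → {q0, q1, q2, q3}.

{q0, q1, q2, q3}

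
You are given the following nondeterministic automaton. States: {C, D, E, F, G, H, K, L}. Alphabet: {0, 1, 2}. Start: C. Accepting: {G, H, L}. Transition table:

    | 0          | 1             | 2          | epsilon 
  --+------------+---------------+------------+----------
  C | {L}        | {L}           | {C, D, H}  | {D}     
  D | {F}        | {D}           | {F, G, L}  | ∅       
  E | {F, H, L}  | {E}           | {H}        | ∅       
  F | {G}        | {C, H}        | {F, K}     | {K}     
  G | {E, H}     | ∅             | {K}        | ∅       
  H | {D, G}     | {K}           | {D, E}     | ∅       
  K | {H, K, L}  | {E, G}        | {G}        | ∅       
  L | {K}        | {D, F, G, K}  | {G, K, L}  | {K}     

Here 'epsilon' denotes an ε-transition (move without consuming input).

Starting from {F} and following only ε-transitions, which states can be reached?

Begin with {F}.
ε-move F → K; add K.

{F, K}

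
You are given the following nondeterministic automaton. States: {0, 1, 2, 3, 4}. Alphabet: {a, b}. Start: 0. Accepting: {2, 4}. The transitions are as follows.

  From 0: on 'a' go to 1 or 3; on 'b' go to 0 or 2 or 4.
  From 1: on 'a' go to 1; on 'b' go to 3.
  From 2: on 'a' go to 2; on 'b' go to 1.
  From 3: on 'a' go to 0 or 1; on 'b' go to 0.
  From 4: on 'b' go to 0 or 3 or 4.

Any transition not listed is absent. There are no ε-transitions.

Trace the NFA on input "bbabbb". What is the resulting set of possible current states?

Start in {0}.
Read 'b': 0→{0, 2, 4}; now {0, 2, 4}.
Read 'b': 0→{0, 2, 4}, 2→{1}, 4→{0, 3, 4}; now {0, 1, 2, 3, 4}.
Read 'a': 0→{1, 3}, 1→{1}, 2→{2}, 3→{0, 1}, 4→∅; now {0, 1, 2, 3}.
Read 'b': 0→{0, 2, 4}, 1→{3}, 2→{1}, 3→{0}; now {0, 1, 2, 3, 4}.
Read 'b': 0→{0, 2, 4}, 1→{3}, 2→{1}, 3→{0}, 4→{0, 3, 4}; now {0, 1, 2, 3, 4}.
Read 'b': 0→{0, 2, 4}, 1→{3}, 2→{1}, 3→{0}, 4→{0, 3, 4}; now {0, 1, 2, 3, 4}.

{0, 1, 2, 3, 4}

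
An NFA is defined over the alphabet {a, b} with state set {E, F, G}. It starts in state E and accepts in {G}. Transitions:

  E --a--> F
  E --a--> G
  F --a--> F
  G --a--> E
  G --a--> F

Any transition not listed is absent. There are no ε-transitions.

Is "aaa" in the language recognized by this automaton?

Yes

Start in {E}.
Read 'a': E→{F, G}; now {F, G}.
Read 'a': F→{F}, G→{E, F}; now {E, F}.
Read 'a': E→{F, G}, F→{F}; now {F, G}.
The final set {F, G} contains the accepting state G.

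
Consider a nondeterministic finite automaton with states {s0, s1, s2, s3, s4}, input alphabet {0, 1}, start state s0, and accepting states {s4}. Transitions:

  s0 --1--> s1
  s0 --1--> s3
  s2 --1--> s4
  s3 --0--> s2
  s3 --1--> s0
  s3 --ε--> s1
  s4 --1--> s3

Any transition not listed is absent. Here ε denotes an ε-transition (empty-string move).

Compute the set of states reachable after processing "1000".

∅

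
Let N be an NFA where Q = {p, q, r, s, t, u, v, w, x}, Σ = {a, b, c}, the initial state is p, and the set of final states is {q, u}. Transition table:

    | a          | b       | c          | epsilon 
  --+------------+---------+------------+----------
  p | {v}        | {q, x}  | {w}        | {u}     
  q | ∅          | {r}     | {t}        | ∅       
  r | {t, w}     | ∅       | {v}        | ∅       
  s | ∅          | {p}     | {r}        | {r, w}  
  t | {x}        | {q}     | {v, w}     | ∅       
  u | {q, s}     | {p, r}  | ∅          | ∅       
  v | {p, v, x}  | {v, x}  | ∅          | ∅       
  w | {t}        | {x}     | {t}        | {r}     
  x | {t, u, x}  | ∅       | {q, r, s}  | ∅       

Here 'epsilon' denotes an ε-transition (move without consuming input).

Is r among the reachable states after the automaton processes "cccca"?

No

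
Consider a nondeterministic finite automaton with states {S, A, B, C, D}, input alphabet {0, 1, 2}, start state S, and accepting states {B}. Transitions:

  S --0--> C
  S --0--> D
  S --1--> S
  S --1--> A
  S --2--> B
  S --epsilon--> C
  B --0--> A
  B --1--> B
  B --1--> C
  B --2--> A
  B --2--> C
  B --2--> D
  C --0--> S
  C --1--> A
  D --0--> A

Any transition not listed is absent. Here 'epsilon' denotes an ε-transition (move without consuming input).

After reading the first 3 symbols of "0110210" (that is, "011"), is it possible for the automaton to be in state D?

Start: ε-closure({S}) = {S, C}.
Read '0': {S, C} → {S, C, D}.
Read '1': {S, C, D} → {S, A, C}.
Read '1': {S, A, C} → {S, A, C}.
State D is not in {S, A, C}.

No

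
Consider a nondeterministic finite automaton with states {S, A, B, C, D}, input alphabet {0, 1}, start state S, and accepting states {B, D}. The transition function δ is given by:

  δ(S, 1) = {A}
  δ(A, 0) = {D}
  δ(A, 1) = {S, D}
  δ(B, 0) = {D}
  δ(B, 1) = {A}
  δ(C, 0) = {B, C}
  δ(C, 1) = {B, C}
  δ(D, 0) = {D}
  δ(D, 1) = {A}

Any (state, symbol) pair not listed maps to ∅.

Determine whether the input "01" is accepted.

No

Start in {S}.
Read '0': S→∅; now ∅.
The set is empty and remains empty for the remaining 1 symbol.
The final set ∅ contains no accepting state.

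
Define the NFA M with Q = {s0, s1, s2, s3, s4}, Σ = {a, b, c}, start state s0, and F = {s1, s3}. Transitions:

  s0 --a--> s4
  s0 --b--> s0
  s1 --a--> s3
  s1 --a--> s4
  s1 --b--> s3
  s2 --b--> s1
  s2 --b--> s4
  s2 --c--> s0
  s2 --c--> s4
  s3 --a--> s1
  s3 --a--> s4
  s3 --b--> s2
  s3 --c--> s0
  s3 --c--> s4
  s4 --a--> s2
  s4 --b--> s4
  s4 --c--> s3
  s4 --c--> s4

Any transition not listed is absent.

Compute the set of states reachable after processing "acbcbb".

Start in {s0}.
Read 'a': s0→{s4}; now {s4}.
Read 'c': s4→{s3, s4}; now {s3, s4}.
Read 'b': s3→{s2}, s4→{s4}; now {s2, s4}.
Read 'c': s2→{s0, s4}, s4→{s3, s4}; now {s0, s3, s4}.
Read 'b': s0→{s0}, s3→{s2}, s4→{s4}; now {s0, s2, s4}.
Read 'b': s0→{s0}, s2→{s1, s4}, s4→{s4}; now {s0, s1, s4}.

{s0, s1, s4}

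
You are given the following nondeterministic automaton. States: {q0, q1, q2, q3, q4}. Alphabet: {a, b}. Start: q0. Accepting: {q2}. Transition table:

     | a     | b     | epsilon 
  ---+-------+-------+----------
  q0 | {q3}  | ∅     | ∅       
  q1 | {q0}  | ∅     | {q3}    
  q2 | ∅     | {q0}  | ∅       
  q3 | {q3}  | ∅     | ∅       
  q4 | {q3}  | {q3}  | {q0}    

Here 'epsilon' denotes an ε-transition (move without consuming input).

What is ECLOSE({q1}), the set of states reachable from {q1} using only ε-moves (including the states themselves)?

{q1, q3}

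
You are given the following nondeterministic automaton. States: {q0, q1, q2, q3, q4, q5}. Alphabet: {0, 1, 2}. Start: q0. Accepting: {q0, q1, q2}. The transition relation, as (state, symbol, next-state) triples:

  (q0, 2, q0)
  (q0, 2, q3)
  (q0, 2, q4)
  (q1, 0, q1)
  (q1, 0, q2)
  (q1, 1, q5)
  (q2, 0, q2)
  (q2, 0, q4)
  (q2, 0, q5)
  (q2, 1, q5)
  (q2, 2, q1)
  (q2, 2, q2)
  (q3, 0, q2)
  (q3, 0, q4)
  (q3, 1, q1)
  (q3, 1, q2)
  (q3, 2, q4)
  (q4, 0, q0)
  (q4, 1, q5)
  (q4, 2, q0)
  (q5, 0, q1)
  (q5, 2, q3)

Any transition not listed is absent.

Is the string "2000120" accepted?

Start in {q0}.
Read '2': {q0} → {q0, q3, q4}.
Read '0': {q0, q3, q4} → {q0, q2, q4}.
Read '0': {q0, q2, q4} → {q0, q2, q4, q5}.
Read '0': {q0, q2, q4, q5} → {q0, q1, q2, q4, q5}.
Read '1': {q0, q1, q2, q4, q5} → {q5}.
Read '2': {q5} → {q3}.
Read '0': {q3} → {q2, q4}.
The final set {q2, q4} contains the accepting state q2.

Yes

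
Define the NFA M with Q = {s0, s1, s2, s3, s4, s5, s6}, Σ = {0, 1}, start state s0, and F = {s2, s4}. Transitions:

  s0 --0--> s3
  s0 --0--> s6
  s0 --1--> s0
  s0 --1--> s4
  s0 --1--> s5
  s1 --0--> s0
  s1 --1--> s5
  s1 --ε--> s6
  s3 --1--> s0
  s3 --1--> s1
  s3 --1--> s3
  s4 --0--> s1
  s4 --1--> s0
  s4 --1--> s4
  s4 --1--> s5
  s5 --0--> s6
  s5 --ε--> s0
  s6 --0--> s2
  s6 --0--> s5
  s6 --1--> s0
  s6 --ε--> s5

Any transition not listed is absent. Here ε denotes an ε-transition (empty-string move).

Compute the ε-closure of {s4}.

{s4}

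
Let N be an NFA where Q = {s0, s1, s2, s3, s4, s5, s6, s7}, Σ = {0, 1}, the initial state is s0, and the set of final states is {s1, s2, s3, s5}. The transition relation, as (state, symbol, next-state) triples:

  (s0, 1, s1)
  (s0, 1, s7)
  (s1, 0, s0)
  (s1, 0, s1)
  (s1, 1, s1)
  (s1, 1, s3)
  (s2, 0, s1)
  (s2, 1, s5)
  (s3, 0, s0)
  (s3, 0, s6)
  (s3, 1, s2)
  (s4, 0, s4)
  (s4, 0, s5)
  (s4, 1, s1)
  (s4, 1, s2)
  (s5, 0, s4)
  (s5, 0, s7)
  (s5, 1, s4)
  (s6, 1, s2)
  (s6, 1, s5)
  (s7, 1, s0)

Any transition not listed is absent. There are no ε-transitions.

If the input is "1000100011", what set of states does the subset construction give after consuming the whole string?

Start in {s0}.
Read '1': s0→{s1, s7}; now {s1, s7}.
Read '0': s1→{s0, s1}, s7→∅; now {s0, s1}.
Read '0': s0→∅, s1→{s0, s1}; now {s0, s1}.
Read '0': s0→∅, s1→{s0, s1}; now {s0, s1}.
Read '1': s0→{s1, s7}, s1→{s1, s3}; now {s1, s3, s7}.
Read '0': s1→{s0, s1}, s3→{s0, s6}, s7→∅; now {s0, s1, s6}.
Read '0': s0→∅, s1→{s0, s1}, s6→∅; now {s0, s1}.
Read '0': s0→∅, s1→{s0, s1}; now {s0, s1}.
Read '1': s0→{s1, s7}, s1→{s1, s3}; now {s1, s3, s7}.
Read '1': s1→{s1, s3}, s3→{s2}, s7→{s0}; now {s0, s1, s2, s3}.

{s0, s1, s2, s3}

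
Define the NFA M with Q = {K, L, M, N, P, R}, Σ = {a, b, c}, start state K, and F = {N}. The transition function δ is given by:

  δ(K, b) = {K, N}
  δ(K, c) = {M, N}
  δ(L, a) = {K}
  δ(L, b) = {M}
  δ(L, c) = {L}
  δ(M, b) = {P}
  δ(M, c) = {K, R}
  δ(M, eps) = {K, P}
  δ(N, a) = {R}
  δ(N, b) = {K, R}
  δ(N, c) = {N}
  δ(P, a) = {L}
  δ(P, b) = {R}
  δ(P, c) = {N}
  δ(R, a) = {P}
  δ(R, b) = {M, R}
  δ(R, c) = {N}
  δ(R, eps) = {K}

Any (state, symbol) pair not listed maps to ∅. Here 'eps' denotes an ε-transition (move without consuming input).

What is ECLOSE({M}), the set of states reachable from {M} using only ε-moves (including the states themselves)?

Begin with {M}.
ε-move M → K; add K.
ε-move M → P; add P.

{K, M, P}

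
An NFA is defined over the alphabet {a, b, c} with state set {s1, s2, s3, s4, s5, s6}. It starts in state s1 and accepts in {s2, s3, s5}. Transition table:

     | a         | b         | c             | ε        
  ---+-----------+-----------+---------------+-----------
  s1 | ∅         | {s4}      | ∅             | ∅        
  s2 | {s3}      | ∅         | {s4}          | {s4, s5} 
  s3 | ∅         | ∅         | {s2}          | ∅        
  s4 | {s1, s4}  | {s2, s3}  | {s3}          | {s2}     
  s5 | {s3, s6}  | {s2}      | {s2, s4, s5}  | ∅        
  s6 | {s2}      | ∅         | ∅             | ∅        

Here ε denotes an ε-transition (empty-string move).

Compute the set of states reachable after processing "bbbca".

Start in {s1}.
Read 'b': s1→{s4}; union {s4}; ε-closure = {s2, s4, s5}.
Read 'b': s2→∅, s4→{s2, s3}, s5→{s2}; union {s2, s3}; ε-closure = {s2, s3, s4, s5}.
Read 'b': s2→∅, s3→∅, s4→{s2, s3}, s5→{s2}; union {s2, s3}; ε-closure = {s2, s3, s4, s5}.
Read 'c': s2→{s4}, s3→{s2}, s4→{s3}, s5→{s2, s4, s5}; now {s2, s3, s4, s5}.
Read 'a': s2→{s3}, s3→∅, s4→{s1, s4}, s5→{s3, s6}; union {s1, s3, s4, s6}; ε-closure = {s1, s2, s3, s4, s5, s6}.

{s1, s2, s3, s4, s5, s6}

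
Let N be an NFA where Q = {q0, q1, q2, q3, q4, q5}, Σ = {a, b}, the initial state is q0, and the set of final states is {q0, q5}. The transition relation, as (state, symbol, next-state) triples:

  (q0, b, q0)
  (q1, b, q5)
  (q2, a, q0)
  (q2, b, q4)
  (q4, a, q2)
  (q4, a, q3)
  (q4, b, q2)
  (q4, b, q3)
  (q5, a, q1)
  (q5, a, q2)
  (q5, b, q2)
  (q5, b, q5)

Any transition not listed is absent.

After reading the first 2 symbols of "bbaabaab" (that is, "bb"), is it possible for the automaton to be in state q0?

Yes

Start in {q0}.
Read 'b': q0→{q0}; now {q0}.
Read 'b': q0→{q0}; now {q0}.
State q0 is in {q0}.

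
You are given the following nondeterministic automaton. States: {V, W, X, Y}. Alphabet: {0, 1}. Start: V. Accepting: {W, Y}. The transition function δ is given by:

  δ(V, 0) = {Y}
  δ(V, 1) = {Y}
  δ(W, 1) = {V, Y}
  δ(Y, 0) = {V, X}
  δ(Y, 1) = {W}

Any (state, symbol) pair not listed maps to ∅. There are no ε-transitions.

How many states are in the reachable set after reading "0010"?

Start in {V}.
Read '0': {V} → {Y}.
Read '0': {Y} → {V, X}.
Read '1': {V, X} → {Y}.
Read '0': {Y} → {V, X}.
That set has 2 states.

2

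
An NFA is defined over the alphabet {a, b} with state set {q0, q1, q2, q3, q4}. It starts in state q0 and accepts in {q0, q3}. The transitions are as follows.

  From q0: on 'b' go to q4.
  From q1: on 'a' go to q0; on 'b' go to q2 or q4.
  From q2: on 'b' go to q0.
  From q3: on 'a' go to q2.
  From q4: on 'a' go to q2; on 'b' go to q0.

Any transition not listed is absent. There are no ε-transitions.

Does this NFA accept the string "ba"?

Start in {q0}.
Read 'b': {q0} → {q4}.
Read 'a': {q4} → {q2}.
The final set {q2} contains no accepting state.

No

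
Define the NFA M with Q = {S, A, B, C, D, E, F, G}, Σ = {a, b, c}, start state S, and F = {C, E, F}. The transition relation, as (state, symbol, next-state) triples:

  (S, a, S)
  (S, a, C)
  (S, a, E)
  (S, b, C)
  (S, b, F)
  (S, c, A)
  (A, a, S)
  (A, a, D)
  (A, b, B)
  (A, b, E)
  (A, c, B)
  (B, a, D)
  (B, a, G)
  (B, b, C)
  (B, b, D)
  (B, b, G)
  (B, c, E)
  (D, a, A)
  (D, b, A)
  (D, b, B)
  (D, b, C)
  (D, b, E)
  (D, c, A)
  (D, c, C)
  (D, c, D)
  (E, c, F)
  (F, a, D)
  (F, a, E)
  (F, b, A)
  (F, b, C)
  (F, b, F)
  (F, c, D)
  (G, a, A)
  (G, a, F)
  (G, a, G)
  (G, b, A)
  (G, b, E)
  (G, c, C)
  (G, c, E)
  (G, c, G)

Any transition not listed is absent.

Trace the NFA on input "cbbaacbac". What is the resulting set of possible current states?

{A, B, C, D, E, F, G}

Start in {S}.
Read 'c': S→{A}; now {A}.
Read 'b': A→{B, E}; now {B, E}.
Read 'b': B→{C, D, G}, E→∅; now {C, D, G}.
Read 'a': C→∅, D→{A}, G→{A, F, G}; now {A, F, G}.
Read 'a': A→{S, D}, F→{D, E}, G→{A, F, G}; now {S, A, D, E, F, G}.
Read 'c': S→{A}, A→{B}, D→{A, C, D}, E→{F}, F→{D}, G→{C, E, G}; now {A, B, C, D, E, F, G}.
Read 'b': A→{B, E}, B→{C, D, G}, C→∅, D→{A, B, C, E}, E→∅, F→{A, C, F}, G→{A, E}; now {A, B, C, D, E, F, G}.
Read 'a': A→{S, D}, B→{D, G}, C→∅, D→{A}, E→∅, F→{D, E}, G→{A, F, G}; now {S, A, D, E, F, G}.
Read 'c': S→{A}, A→{B}, D→{A, C, D}, E→{F}, F→{D}, G→{C, E, G}; now {A, B, C, D, E, F, G}.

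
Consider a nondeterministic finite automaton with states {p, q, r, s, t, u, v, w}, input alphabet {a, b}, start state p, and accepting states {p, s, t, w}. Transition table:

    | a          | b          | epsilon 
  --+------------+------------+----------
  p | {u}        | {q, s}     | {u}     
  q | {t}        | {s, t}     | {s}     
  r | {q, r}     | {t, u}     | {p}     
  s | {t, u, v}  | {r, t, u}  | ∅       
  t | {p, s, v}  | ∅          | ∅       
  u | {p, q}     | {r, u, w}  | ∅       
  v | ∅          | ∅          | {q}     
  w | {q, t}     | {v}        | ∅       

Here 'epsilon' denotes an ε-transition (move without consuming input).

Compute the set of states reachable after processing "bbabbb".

Start: ε-closure({p}) = {p, u}.
Read 'b': {p, u} → {p, q, r, s, u, w}.
Read 'b': {p, q, r, s, u, w} → {p, q, r, s, t, u, v, w}.
Read 'a': {p, q, r, s, t, u, v, w} → {p, q, r, s, t, u, v}.
Read 'b': {p, q, r, s, t, u, v} → {p, q, r, s, t, u, w}.
Read 'b': {p, q, r, s, t, u, w} → {p, q, r, s, t, u, v, w}.
Read 'b': {p, q, r, s, t, u, v, w} → {p, q, r, s, t, u, v, w}.

{p, q, r, s, t, u, v, w}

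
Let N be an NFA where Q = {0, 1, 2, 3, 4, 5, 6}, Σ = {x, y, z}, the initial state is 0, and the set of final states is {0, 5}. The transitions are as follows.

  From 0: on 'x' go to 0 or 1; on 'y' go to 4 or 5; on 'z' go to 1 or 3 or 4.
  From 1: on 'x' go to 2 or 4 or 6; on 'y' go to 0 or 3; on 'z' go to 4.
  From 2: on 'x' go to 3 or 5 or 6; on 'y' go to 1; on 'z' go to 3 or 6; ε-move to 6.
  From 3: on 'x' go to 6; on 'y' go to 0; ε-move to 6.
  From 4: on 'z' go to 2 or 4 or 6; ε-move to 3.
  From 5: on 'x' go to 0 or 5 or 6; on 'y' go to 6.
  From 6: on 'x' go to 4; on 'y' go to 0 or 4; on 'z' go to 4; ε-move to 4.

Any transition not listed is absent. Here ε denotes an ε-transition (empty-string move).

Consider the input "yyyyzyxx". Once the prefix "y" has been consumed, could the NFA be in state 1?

Start in {0}.
Read 'y': {0} → {3, 4, 5, 6}.
State 1 is not in {3, 4, 5, 6}.

No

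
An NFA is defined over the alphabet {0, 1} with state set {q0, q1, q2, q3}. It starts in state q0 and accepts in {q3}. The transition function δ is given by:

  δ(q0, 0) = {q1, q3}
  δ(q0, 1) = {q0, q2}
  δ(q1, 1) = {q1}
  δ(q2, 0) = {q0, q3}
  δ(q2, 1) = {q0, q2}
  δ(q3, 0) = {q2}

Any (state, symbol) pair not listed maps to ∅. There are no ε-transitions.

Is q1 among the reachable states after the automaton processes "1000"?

No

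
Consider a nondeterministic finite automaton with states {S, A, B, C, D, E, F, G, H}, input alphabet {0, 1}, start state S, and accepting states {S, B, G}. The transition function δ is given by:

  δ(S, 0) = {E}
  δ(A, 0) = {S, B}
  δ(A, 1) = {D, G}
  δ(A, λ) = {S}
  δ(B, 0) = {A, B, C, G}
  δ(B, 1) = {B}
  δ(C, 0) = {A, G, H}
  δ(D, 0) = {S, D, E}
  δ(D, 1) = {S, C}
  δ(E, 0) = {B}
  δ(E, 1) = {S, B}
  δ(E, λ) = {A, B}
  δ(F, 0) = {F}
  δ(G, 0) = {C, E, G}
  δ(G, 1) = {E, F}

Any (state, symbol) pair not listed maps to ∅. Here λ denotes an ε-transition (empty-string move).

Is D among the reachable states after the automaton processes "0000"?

No

Start in {S}.
Read '0': {S} → {S, A, B, E}.
Read '0': {S, A, B, E} → {S, A, B, C, E, G}.
Read '0': {S, A, B, C, E, G} → {S, A, B, C, E, G, H}.
Read '0': {S, A, B, C, E, G, H} → {S, A, B, C, E, G, H}.
State D is not in {S, A, B, C, E, G, H}.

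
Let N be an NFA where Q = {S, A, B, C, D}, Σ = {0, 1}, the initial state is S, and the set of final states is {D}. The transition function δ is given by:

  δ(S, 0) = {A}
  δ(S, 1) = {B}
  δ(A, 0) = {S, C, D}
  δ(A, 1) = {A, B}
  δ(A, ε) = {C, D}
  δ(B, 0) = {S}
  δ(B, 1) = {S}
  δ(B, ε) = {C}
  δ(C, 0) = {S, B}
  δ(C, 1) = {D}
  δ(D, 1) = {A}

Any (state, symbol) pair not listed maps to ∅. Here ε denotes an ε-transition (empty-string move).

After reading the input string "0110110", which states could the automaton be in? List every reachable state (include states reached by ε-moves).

{S, A, B, C, D}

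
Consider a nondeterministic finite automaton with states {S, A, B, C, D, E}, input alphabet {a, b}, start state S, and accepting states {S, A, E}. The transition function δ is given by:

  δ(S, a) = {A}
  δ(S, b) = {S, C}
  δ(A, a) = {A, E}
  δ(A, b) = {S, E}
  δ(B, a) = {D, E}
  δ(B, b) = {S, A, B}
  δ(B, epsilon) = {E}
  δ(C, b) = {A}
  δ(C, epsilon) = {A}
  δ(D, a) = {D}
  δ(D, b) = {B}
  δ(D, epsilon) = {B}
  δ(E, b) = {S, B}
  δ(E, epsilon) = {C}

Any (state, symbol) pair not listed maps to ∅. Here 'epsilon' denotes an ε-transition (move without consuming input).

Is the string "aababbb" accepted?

Yes

Start in {S}.
Read 'a': {S} → {A}.
Read 'a': {A} → {A, C, E}.
Read 'b': {A, C, E} → {S, A, B, C, E}.
Read 'a': {S, A, B, C, E} → {A, B, C, D, E}.
Read 'b': {A, B, C, D, E} → {S, A, B, C, E}.
Read 'b': {S, A, B, C, E} → {S, A, B, C, E}.
Read 'b': {S, A, B, C, E} → {S, A, B, C, E}.
The final set {S, A, B, C, E} contains the accepting states S, A, E.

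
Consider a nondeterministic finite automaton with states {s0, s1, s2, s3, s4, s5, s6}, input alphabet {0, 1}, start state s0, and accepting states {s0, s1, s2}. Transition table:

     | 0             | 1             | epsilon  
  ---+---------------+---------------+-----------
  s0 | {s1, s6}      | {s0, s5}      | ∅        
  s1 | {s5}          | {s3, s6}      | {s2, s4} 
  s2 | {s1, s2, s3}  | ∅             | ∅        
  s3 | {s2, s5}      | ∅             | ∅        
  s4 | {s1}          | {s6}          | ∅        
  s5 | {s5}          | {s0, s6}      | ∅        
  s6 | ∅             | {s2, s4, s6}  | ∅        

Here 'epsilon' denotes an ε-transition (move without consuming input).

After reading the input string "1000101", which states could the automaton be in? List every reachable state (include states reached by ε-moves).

{s0, s2, s3, s4, s6}

Start in {s0}.
Read '1': s0→{s0, s5}; now {s0, s5}.
Read '0': s0→{s1, s6}, s5→{s5}; union {s1, s5, s6}; ε-closure = {s1, s2, s4, s5, s6}.
Read '0': s1→{s5}, s2→{s1, s2, s3}, s4→{s1}, s5→{s5}, s6→∅; union {s1, s2, s3, s5}; ε-closure = {s1, s2, s3, s4, s5}.
Read '0': s1→{s5}, s2→{s1, s2, s3}, s3→{s2, s5}, s4→{s1}, s5→{s5}; union {s1, s2, s3, s5}; ε-closure = {s1, s2, s3, s4, s5}.
Read '1': s1→{s3, s6}, s2→∅, s3→∅, s4→{s6}, s5→{s0, s6}; now {s0, s3, s6}.
Read '0': s0→{s1, s6}, s3→{s2, s5}, s6→∅; union {s1, s2, s5, s6}; ε-closure = {s1, s2, s4, s5, s6}.
Read '1': s1→{s3, s6}, s2→∅, s4→{s6}, s5→{s0, s6}, s6→{s2, s4, s6}; now {s0, s2, s3, s4, s6}.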